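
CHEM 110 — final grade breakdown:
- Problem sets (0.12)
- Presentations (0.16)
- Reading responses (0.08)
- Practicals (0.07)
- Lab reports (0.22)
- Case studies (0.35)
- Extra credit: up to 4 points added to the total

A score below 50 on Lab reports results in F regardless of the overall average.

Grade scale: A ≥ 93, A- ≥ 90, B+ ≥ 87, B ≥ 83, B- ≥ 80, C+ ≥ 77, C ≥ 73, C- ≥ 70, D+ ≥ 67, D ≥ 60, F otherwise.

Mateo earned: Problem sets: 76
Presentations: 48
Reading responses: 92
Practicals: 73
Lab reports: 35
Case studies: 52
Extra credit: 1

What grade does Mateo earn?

F

Lab reports score 35 < 50: minimum not met.
Weighted total:
  Problem sets 76 × 0.12 = 9.12
  Presentations 48 × 0.16 = 7.68
  Reading responses 92 × 0.08 = 7.36
  Practicals 73 × 0.07 = 5.11
  Lab reports 35 × 0.22 = 7.7
  Case studies 52 × 0.35 = 18.2
Sum = 55.17
Extra credit: 55.17 + 1 = 56.17
Because the Lab reports minimum was not met, the result is F.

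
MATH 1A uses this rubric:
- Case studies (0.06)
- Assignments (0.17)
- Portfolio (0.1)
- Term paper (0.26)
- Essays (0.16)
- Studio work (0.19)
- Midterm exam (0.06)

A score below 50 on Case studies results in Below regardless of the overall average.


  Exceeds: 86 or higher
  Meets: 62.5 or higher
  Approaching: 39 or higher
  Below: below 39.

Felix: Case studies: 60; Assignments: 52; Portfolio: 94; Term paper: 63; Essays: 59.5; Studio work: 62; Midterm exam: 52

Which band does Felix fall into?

Case studies score 60 ≥ 50: minimum met.
Weighted total:
  Case studies 60 × 0.06 = 3.6
  Assignments 52 × 0.17 = 8.84
  Portfolio 94 × 0.1 = 9.4
  Term paper 63 × 0.26 = 16.38
  Essays 59.5 × 0.16 = 9.52
  Studio work 62 × 0.19 = 11.78
  Midterm exam 52 × 0.06 = 3.12
Sum = 62.64
62.64 is ≥ 62.5 and < 86 → Meets

Meets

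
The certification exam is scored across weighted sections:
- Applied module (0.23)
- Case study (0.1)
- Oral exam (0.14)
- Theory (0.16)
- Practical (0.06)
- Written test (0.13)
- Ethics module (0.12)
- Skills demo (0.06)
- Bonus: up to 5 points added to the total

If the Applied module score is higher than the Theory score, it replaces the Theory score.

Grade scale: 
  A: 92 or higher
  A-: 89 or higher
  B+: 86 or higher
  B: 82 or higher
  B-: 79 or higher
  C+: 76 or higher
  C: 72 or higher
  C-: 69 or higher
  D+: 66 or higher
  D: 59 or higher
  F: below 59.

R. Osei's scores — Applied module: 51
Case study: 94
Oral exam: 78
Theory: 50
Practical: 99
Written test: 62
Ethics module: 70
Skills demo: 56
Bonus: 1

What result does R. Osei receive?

D+

Applied module (51) > Theory (50), so Theory counts as 51.
Weighted total:
  Applied module 51 × 0.23 = 11.73
  Case study 94 × 0.1 = 9.4
  Oral exam 78 × 0.14 = 10.92
  Theory 51 × 0.16 = 8.16
  Practical 99 × 0.06 = 5.94
  Written test 62 × 0.13 = 8.06
  Ethics module 70 × 0.12 = 8.4
  Skills demo 56 × 0.06 = 3.36
Sum = 65.97
Bonus: 65.97 + 1 = 66.97
66.97 is ≥ 66 and < 69 → D+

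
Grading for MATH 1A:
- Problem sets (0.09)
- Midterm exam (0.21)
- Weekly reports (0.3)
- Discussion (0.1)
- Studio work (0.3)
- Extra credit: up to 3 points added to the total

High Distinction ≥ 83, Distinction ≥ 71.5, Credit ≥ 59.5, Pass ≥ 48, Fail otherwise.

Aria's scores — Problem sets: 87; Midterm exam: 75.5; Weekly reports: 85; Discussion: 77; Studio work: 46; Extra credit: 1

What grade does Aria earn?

Weighted total:
  Problem sets 87 × 0.09 = 7.83
  Midterm exam 75.5 × 0.21 = 15.855
  Weekly reports 85 × 0.3 = 25.5
  Discussion 77 × 0.1 = 7.7
  Studio work 46 × 0.3 = 13.8
Sum = 70.685
Extra credit: 70.685 + 1 = 71.685
71.685 is ≥ 71.5 and < 83 → Distinction

Distinction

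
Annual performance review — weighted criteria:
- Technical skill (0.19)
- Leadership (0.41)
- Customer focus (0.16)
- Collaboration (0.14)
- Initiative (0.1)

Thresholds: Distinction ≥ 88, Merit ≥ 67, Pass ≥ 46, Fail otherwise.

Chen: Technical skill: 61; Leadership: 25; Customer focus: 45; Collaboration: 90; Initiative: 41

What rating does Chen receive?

Fail

Weighted total:
  Technical skill 61 × 0.19 = 11.59
  Leadership 25 × 0.41 = 10.25
  Customer focus 45 × 0.16 = 7.2
  Collaboration 90 × 0.14 = 12.6
  Initiative 41 × 0.1 = 4.1
Sum = 45.74
45.74 < 46 → Fail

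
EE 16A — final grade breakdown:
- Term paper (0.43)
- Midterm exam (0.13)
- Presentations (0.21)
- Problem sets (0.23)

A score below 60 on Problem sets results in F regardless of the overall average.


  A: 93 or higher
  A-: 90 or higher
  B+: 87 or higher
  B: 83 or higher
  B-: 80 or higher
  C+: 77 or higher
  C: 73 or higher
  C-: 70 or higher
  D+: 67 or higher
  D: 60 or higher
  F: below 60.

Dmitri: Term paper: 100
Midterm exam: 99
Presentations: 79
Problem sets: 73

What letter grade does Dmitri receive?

B+

Problem sets score 73 ≥ 60: minimum met.
Weighted total:
  Term paper 100 × 0.43 = 43
  Midterm exam 99 × 0.13 = 12.87
  Presentations 79 × 0.21 = 16.59
  Problem sets 73 × 0.23 = 16.79
Sum = 89.25
89.25 is ≥ 87 and < 90 → B+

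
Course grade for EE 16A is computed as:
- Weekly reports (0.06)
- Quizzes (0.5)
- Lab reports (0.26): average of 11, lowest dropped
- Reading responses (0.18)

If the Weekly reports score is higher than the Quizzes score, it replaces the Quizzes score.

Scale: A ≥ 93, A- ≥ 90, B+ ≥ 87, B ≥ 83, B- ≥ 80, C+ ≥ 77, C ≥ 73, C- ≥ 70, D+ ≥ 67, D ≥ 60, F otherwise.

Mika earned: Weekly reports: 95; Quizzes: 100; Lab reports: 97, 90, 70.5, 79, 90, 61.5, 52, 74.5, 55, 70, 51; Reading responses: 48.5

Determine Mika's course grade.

Lab reports: drop 51 → average of remaining 10 = 739.5/10 = 73.95
Weekly reports (95) ≤ Quizzes (100), so Quizzes stays at 100.
Weighted total:
  Weekly reports 95 × 0.06 = 5.7
  Quizzes 100 × 0.5 = 50
  Lab reports 73.95 × 0.26 = 19.227
  Reading responses 48.5 × 0.18 = 8.73
Sum = 83.657
83.657 is ≥ 83 and < 87 → B

B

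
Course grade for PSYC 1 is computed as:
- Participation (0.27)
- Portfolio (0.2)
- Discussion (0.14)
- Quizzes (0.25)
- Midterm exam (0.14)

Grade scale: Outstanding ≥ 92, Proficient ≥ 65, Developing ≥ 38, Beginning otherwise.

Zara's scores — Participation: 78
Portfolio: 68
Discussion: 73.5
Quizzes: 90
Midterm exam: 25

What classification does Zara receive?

Weighted total:
  Participation 78 × 0.27 = 21.06
  Portfolio 68 × 0.2 = 13.6
  Discussion 73.5 × 0.14 = 10.29
  Quizzes 90 × 0.25 = 22.5
  Midterm exam 25 × 0.14 = 3.5
Sum = 70.95
70.95 is ≥ 65 and < 92 → Proficient

Proficient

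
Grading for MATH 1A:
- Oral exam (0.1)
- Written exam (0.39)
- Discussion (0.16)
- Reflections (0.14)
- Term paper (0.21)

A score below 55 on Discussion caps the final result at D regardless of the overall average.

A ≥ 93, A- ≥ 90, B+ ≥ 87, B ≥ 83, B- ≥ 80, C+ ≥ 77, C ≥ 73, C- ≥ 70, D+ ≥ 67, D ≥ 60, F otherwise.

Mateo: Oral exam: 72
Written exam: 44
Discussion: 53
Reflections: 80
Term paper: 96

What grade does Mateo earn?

Discussion score 53 < 55: minimum not met.
Weighted total:
  Oral exam 72 × 0.1 = 7.2
  Written exam 44 × 0.39 = 17.16
  Discussion 53 × 0.16 = 8.48
  Reflections 80 × 0.14 = 11.2
  Term paper 96 × 0.21 = 20.16
Sum = 64.2
64.2 would be D; cap at D applies → D.

D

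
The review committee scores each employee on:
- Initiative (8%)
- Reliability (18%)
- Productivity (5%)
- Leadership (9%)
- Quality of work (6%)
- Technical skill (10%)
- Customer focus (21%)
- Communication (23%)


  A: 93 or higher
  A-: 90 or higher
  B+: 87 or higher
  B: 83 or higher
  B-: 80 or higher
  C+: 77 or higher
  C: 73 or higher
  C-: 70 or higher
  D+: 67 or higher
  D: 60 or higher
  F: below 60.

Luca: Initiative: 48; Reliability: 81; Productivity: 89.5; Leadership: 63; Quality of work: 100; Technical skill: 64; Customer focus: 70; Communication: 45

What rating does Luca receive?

Weighted total:
  Initiative 48 × 0.08 = 3.84
  Reliability 81 × 0.18 = 14.58
  Productivity 89.5 × 0.05 = 4.475
  Leadership 63 × 0.09 = 5.67
  Quality of work 100 × 0.06 = 6
  Technical skill 64 × 0.1 = 6.4
  Customer focus 70 × 0.21 = 14.7
  Communication 45 × 0.23 = 10.35
Sum = 66.015
66.015 is ≥ 60 and < 67 → D

D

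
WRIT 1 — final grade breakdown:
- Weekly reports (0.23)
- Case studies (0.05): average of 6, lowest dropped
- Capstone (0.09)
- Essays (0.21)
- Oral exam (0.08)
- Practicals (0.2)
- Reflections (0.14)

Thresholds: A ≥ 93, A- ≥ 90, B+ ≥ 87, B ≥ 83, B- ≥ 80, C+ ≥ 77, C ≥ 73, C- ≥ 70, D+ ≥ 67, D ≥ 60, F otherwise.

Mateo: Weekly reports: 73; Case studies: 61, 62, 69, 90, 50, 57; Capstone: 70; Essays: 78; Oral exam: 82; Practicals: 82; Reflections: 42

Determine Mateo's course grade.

C-

Case studies: drop 50 → average of remaining 5 = 339/5 = 67.8
Weighted total:
  Weekly reports 73 × 0.23 = 16.79
  Case studies 67.8 × 0.05 = 3.39
  Capstone 70 × 0.09 = 6.3
  Essays 78 × 0.21 = 16.38
  Oral exam 82 × 0.08 = 6.56
  Practicals 82 × 0.2 = 16.4
  Reflections 42 × 0.14 = 5.88
Sum = 71.7
71.7 is ≥ 70 and < 73 → C-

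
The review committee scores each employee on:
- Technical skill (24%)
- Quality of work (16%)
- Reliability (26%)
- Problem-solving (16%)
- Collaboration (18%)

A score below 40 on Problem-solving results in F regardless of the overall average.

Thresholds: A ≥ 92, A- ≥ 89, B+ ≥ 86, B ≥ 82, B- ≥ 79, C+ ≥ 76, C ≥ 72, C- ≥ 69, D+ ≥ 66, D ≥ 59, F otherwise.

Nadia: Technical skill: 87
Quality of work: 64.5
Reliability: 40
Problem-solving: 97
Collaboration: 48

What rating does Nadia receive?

Problem-solving score 97 ≥ 40: minimum met.
Weighted total:
  Technical skill 87 × 0.24 = 20.88
  Quality of work 64.5 × 0.16 = 10.32
  Reliability 40 × 0.26 = 10.4
  Problem-solving 97 × 0.16 = 15.52
  Collaboration 48 × 0.18 = 8.64
Sum = 65.76
65.76 is ≥ 59 and < 66 → D

D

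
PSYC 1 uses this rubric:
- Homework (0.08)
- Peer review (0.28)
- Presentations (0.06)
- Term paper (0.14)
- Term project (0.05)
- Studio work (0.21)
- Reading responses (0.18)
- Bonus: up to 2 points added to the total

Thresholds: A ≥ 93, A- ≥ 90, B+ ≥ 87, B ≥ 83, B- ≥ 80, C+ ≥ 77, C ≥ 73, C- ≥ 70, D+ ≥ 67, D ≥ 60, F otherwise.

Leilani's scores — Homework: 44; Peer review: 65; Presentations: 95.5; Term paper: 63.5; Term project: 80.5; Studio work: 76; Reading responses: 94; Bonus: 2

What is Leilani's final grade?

C

Weighted total:
  Homework 44 × 0.08 = 3.52
  Peer review 65 × 0.28 = 18.2
  Presentations 95.5 × 0.06 = 5.73
  Term paper 63.5 × 0.14 = 8.89
  Term project 80.5 × 0.05 = 4.025
  Studio work 76 × 0.21 = 15.96
  Reading responses 94 × 0.18 = 16.92
Sum = 73.245
Bonus: 73.245 + 2 = 75.245
75.245 is ≥ 73 and < 77 → C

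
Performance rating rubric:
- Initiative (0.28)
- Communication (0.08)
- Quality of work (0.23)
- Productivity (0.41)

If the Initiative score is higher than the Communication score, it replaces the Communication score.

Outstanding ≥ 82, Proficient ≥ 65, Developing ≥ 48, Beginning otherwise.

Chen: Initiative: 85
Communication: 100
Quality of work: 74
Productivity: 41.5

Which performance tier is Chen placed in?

Proficient

Initiative (85) ≤ Communication (100), so Communication stays at 100.
Weighted total:
  Initiative 85 × 0.28 = 23.8
  Communication 100 × 0.08 = 8
  Quality of work 74 × 0.23 = 17.02
  Productivity 41.5 × 0.41 = 17.015
Sum = 65.835
65.835 is ≥ 65 and < 82 → Proficient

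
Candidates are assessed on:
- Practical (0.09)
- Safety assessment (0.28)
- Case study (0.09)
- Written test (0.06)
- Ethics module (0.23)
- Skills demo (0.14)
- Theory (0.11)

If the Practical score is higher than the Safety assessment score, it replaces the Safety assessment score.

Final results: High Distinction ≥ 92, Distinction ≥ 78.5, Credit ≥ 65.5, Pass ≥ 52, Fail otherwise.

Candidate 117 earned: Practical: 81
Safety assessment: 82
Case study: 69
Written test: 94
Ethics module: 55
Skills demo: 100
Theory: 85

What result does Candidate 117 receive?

Practical (81) ≤ Safety assessment (82), so Safety assessment stays at 82.
Weighted total:
  Practical 81 × 0.09 = 7.29
  Safety assessment 82 × 0.28 = 22.96
  Case study 69 × 0.09 = 6.21
  Written test 94 × 0.06 = 5.64
  Ethics module 55 × 0.23 = 12.65
  Skills demo 100 × 0.14 = 14
  Theory 85 × 0.11 = 9.35
Sum = 78.1
78.1 is ≥ 65.5 and < 78.5 → Credit

Credit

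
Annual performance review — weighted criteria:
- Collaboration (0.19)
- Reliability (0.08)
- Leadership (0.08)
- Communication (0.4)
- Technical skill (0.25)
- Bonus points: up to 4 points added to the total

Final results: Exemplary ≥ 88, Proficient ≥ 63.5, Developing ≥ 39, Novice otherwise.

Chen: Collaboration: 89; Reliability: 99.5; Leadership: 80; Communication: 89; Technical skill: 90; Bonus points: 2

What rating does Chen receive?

Weighted total:
  Collaboration 89 × 0.19 = 16.91
  Reliability 99.5 × 0.08 = 7.96
  Leadership 80 × 0.08 = 6.4
  Communication 89 × 0.4 = 35.6
  Technical skill 90 × 0.25 = 22.5
Sum = 89.37
Bonus points: 89.37 + 2 = 91.37
91.37 ≥ 88 → Exemplary

Exemplary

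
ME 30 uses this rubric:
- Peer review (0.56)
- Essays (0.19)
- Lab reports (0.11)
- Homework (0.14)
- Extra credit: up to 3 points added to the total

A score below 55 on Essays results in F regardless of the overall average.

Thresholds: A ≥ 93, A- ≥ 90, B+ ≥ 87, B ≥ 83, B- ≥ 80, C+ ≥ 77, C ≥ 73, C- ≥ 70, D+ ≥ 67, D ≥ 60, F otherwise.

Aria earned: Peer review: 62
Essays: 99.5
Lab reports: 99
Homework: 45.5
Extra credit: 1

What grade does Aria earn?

Essays score 99.5 ≥ 55: minimum met.
Weighted total:
  Peer review 62 × 0.56 = 34.72
  Essays 99.5 × 0.19 = 18.905
  Lab reports 99 × 0.11 = 10.89
  Homework 45.5 × 0.14 = 6.37
Sum = 70.885
Extra credit: 70.885 + 1 = 71.885
71.885 is ≥ 70 and < 73 → C-

C-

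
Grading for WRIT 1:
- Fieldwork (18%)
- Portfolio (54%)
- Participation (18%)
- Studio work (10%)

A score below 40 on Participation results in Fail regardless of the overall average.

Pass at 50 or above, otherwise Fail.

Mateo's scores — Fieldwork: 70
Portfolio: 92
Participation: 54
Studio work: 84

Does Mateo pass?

Pass

Participation score 54 ≥ 40: minimum met.
Weighted total:
  Fieldwork 70 × 0.18 = 12.6
  Portfolio 92 × 0.54 = 49.68
  Participation 54 × 0.18 = 9.72
  Studio work 84 × 0.1 = 8.4
Sum = 80.4
80.4 ≥ 50 → Pass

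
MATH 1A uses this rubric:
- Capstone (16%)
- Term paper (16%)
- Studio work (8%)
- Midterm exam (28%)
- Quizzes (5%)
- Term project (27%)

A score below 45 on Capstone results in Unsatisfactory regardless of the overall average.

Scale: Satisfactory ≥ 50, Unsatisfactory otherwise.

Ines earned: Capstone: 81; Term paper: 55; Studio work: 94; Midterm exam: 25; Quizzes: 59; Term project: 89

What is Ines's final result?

Capstone score 81 ≥ 45: minimum met.
Weighted total:
  Capstone 81 × 0.16 = 12.96
  Term paper 55 × 0.16 = 8.8
  Studio work 94 × 0.08 = 7.52
  Midterm exam 25 × 0.28 = 7
  Quizzes 59 × 0.05 = 2.95
  Term project 89 × 0.27 = 24.03
Sum = 63.26
63.26 ≥ 50 → Satisfactory

Satisfactory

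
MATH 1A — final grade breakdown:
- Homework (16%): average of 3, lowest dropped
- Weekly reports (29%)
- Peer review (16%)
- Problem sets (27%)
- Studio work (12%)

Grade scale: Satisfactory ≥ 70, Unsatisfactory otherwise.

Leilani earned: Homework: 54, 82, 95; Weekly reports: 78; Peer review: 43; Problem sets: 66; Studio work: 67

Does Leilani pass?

Homework: drop 54 → average of remaining 2 = 177/2 = 88.5
Weighted total:
  Homework 88.5 × 0.16 = 14.16
  Weekly reports 78 × 0.29 = 22.62
  Peer review 43 × 0.16 = 6.88
  Problem sets 66 × 0.27 = 17.82
  Studio work 67 × 0.12 = 8.04
Sum = 69.52
69.52 < 70 → Unsatisfactory

Unsatisfactory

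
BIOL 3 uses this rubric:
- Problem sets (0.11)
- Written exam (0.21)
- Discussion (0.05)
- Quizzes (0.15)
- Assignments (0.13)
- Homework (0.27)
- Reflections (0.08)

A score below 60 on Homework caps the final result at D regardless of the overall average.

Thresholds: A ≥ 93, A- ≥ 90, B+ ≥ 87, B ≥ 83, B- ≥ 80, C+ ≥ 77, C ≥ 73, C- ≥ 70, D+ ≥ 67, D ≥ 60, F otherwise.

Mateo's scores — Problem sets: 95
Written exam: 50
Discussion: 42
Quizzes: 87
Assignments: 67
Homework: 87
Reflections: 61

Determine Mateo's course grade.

C

Homework score 87 ≥ 60: minimum met.
Weighted total:
  Problem sets 95 × 0.11 = 10.45
  Written exam 50 × 0.21 = 10.5
  Discussion 42 × 0.05 = 2.1
  Quizzes 87 × 0.15 = 13.05
  Assignments 67 × 0.13 = 8.71
  Homework 87 × 0.27 = 23.49
  Reflections 61 × 0.08 = 4.88
Sum = 73.18
73.18 is ≥ 73 and < 77 → C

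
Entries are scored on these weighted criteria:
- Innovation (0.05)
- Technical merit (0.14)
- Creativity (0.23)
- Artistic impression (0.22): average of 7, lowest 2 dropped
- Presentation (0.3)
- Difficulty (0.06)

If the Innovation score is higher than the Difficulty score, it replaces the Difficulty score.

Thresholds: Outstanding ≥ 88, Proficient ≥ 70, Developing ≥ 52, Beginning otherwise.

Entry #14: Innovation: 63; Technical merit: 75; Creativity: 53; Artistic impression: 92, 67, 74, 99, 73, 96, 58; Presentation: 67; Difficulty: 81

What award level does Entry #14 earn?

Artistic impression: drop 58, 67 → average of remaining 5 = 434/5 = 86.8
Innovation (63) ≤ Difficulty (81), so Difficulty stays at 81.
Weighted total:
  Innovation 63 × 0.05 = 3.15
  Technical merit 75 × 0.14 = 10.5
  Creativity 53 × 0.23 = 12.19
  Artistic impression 86.8 × 0.22 = 19.096
  Presentation 67 × 0.3 = 20.1
  Difficulty 81 × 0.06 = 4.86
Sum = 69.896
69.896 is ≥ 52 and < 70 → Developing

Developing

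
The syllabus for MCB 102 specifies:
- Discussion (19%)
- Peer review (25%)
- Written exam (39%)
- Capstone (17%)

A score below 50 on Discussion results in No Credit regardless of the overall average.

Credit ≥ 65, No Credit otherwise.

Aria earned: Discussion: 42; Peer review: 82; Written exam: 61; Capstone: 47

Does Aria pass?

Discussion score 42 < 50: minimum not met.
Weighted total:
  Discussion 42 × 0.19 = 7.98
  Peer review 82 × 0.25 = 20.5
  Written exam 61 × 0.39 = 23.79
  Capstone 47 × 0.17 = 7.99
Sum = 60.26
Because the Discussion minimum was not met, the result is No Credit.

No Credit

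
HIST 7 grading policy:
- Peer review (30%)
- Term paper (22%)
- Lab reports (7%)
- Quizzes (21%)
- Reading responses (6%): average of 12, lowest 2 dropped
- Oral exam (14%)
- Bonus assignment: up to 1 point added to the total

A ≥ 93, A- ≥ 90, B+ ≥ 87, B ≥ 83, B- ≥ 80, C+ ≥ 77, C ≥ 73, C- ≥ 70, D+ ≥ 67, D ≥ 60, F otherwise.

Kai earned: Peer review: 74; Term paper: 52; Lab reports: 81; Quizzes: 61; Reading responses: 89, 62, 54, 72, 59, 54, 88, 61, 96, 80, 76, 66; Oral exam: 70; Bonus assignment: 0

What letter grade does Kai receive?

Reading responses: drop 54, 54 → average of remaining 10 = 749/10 = 74.9
Weighted total:
  Peer review 74 × 0.3 = 22.2
  Term paper 52 × 0.22 = 11.44
  Lab reports 81 × 0.07 = 5.67
  Quizzes 61 × 0.21 = 12.81
  Reading responses 74.9 × 0.06 = 4.494
  Oral exam 70 × 0.14 = 9.8
Sum = 66.414
Bonus assignment: 66.414 + 0 = 66.414
66.414 is ≥ 60 and < 67 → D

D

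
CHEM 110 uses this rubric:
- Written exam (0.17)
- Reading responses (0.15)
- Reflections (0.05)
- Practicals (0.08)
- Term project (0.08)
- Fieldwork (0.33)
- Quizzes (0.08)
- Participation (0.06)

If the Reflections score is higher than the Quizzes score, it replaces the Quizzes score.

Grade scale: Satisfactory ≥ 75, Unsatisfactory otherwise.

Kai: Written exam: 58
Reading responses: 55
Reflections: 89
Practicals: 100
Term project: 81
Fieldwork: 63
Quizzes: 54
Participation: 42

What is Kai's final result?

Reflections (89) > Quizzes (54), so Quizzes counts as 89.
Weighted total:
  Written exam 58 × 0.17 = 9.86
  Reading responses 55 × 0.15 = 8.25
  Reflections 89 × 0.05 = 4.45
  Practicals 100 × 0.08 = 8
  Term project 81 × 0.08 = 6.48
  Fieldwork 63 × 0.33 = 20.79
  Quizzes 89 × 0.08 = 7.12
  Participation 42 × 0.06 = 2.52
Sum = 67.47
67.47 < 75 → Unsatisfactory

Unsatisfactory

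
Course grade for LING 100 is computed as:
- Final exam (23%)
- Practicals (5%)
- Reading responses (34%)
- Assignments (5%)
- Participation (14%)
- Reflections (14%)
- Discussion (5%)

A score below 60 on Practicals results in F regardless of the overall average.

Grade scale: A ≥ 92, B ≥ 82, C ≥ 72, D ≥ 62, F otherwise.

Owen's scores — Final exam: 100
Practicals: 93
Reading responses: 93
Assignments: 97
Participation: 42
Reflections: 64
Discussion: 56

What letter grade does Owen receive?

Practicals score 93 ≥ 60: minimum met.
Weighted total:
  Final exam 100 × 0.23 = 23
  Practicals 93 × 0.05 = 4.65
  Reading responses 93 × 0.34 = 31.62
  Assignments 97 × 0.05 = 4.85
  Participation 42 × 0.14 = 5.88
  Reflections 64 × 0.14 = 8.96
  Discussion 56 × 0.05 = 2.8
Sum = 81.76
81.76 is ≥ 72 and < 82 → C

C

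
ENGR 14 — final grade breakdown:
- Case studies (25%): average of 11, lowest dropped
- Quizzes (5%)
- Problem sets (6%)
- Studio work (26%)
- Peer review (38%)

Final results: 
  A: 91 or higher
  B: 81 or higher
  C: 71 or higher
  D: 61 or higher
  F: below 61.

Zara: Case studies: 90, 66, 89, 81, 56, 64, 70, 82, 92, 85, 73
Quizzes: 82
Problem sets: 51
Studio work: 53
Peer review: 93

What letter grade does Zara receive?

Case studies: drop 56 → average of remaining 10 = 792/10 = 79.2
Weighted total:
  Case studies 79.2 × 0.25 = 19.8
  Quizzes 82 × 0.05 = 4.1
  Problem sets 51 × 0.06 = 3.06
  Studio work 53 × 0.26 = 13.78
  Peer review 93 × 0.38 = 35.34
Sum = 76.08
76.08 is ≥ 71 and < 81 → C

C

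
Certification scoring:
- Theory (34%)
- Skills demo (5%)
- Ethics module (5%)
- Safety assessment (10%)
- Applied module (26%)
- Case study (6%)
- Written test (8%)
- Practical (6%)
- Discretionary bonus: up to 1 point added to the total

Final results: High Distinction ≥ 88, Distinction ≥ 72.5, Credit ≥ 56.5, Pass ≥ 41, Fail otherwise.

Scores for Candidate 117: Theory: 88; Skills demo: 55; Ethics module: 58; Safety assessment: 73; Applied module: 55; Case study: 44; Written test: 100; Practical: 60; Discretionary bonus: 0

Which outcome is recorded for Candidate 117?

Weighted total:
  Theory 88 × 0.34 = 29.92
  Skills demo 55 × 0.05 = 2.75
  Ethics module 58 × 0.05 = 2.9
  Safety assessment 73 × 0.1 = 7.3
  Applied module 55 × 0.26 = 14.3
  Case study 44 × 0.06 = 2.64
  Written test 100 × 0.08 = 8
  Practical 60 × 0.06 = 3.6
Sum = 71.41
Discretionary bonus: 71.41 + 0 = 71.41
71.41 is ≥ 56.5 and < 72.5 → Credit

Credit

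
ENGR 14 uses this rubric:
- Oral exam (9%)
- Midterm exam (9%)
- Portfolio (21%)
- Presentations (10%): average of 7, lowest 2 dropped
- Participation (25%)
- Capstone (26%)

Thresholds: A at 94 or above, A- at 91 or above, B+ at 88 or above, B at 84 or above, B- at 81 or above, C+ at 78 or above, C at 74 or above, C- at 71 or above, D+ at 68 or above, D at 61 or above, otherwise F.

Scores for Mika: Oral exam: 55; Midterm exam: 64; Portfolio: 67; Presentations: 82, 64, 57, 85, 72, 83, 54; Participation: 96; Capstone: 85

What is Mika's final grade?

Presentations: drop 54, 57 → average of remaining 5 = 386/5 = 77.2
Weighted total:
  Oral exam 55 × 0.09 = 4.95
  Midterm exam 64 × 0.09 = 5.76
  Portfolio 67 × 0.21 = 14.07
  Presentations 77.2 × 0.1 = 7.72
  Participation 96 × 0.25 = 24
  Capstone 85 × 0.26 = 22.1
Sum = 78.6
78.6 is ≥ 78 and < 81 → C+

C+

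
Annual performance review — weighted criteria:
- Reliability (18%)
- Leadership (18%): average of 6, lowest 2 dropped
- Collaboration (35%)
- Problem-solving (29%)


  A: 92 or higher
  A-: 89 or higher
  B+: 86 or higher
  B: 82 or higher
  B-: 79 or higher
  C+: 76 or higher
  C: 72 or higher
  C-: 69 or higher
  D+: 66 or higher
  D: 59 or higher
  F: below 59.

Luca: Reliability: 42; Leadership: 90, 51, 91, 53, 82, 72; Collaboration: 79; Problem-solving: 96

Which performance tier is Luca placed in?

C+

Leadership: drop 51, 53 → average of remaining 4 = 335/4 = 83.75
Weighted total:
  Reliability 42 × 0.18 = 7.56
  Leadership 83.75 × 0.18 = 15.075
  Collaboration 79 × 0.35 = 27.65
  Problem-solving 96 × 0.29 = 27.84
Sum = 78.125
78.125 is ≥ 76 and < 79 → C+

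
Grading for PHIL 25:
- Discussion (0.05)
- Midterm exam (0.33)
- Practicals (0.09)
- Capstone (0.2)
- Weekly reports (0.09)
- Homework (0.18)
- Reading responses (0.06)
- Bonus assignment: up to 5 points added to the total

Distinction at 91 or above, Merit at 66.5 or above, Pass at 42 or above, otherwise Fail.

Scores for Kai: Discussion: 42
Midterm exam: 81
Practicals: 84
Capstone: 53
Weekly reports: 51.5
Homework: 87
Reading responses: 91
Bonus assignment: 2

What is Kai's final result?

Merit

Weighted total:
  Discussion 42 × 0.05 = 2.1
  Midterm exam 81 × 0.33 = 26.73
  Practicals 84 × 0.09 = 7.56
  Capstone 53 × 0.2 = 10.6
  Weekly reports 51.5 × 0.09 = 4.635
  Homework 87 × 0.18 = 15.66
  Reading responses 91 × 0.06 = 5.46
Sum = 72.745
Bonus assignment: 72.745 + 2 = 74.745
74.745 is ≥ 66.5 and < 91 → Merit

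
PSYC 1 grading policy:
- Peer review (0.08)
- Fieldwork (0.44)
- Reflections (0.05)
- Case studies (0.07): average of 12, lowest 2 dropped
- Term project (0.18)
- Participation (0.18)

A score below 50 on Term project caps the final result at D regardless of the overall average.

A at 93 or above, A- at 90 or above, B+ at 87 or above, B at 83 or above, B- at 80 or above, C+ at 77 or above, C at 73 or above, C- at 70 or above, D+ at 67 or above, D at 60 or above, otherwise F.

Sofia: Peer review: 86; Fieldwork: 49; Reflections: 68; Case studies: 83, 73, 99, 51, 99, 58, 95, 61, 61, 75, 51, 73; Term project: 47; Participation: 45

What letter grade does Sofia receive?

F

Case studies: drop 51, 51 → average of remaining 10 = 777/10 = 77.7
Term project score 47 < 50: minimum not met.
Weighted total:
  Peer review 86 × 0.08 = 6.88
  Fieldwork 49 × 0.44 = 21.56
  Reflections 68 × 0.05 = 3.4
  Case studies 77.7 × 0.07 = 5.439
  Term project 47 × 0.18 = 8.46
  Participation 45 × 0.18 = 8.1
Sum = 53.839
53.839 would be F; cap at D applies → F.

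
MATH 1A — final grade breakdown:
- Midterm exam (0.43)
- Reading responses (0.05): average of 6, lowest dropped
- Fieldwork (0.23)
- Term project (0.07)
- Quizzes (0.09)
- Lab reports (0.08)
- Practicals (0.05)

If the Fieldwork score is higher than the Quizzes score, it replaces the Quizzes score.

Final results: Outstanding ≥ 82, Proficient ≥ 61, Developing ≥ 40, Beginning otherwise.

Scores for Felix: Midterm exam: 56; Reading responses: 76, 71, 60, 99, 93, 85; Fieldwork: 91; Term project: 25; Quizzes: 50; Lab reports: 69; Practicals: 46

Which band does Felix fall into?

Proficient

Reading responses: drop 60 → average of remaining 5 = 424/5 = 84.8
Fieldwork (91) > Quizzes (50), so Quizzes counts as 91.
Weighted total:
  Midterm exam 56 × 0.43 = 24.08
  Reading responses 84.8 × 0.05 = 4.24
  Fieldwork 91 × 0.23 = 20.93
  Term project 25 × 0.07 = 1.75
  Quizzes 91 × 0.09 = 8.19
  Lab reports 69 × 0.08 = 5.52
  Practicals 46 × 0.05 = 2.3
Sum = 67.01
67.01 is ≥ 61 and < 82 → Proficient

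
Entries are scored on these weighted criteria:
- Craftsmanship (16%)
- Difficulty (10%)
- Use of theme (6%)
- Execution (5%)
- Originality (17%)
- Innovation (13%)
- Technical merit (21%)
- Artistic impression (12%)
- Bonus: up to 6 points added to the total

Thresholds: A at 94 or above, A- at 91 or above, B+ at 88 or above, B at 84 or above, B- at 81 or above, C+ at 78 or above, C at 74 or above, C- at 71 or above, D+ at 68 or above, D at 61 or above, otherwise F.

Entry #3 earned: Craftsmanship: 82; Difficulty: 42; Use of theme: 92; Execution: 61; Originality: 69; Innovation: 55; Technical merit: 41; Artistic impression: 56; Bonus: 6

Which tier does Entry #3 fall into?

Weighted total:
  Craftsmanship 82 × 0.16 = 13.12
  Difficulty 42 × 0.1 = 4.2
  Use of theme 92 × 0.06 = 5.52
  Execution 61 × 0.05 = 3.05
  Originality 69 × 0.17 = 11.73
  Innovation 55 × 0.13 = 7.15
  Technical merit 41 × 0.21 = 8.61
  Artistic impression 56 × 0.12 = 6.72
Sum = 60.1
Bonus: 60.1 + 6 = 66.1
66.1 is ≥ 61 and < 68 → D

D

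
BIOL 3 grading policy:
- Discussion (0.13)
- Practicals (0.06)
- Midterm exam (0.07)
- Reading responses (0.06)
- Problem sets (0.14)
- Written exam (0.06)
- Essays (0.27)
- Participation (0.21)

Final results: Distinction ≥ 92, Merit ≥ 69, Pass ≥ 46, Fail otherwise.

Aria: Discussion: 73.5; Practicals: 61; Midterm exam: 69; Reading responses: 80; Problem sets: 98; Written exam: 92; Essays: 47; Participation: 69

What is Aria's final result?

Weighted total:
  Discussion 73.5 × 0.13 = 9.555
  Practicals 61 × 0.06 = 3.66
  Midterm exam 69 × 0.07 = 4.83
  Reading responses 80 × 0.06 = 4.8
  Problem sets 98 × 0.14 = 13.72
  Written exam 92 × 0.06 = 5.52
  Essays 47 × 0.27 = 12.69
  Participation 69 × 0.21 = 14.49
Sum = 69.265
69.265 is ≥ 69 and < 92 → Merit

Merit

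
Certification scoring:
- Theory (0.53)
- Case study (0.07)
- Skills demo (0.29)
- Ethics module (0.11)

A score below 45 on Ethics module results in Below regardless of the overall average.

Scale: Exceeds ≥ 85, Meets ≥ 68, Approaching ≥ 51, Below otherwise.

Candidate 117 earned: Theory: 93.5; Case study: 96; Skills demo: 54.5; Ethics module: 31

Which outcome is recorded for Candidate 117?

Below

Ethics module score 31 < 45: minimum not met.
Weighted total:
  Theory 93.5 × 0.53 = 49.555
  Case study 96 × 0.07 = 6.72
  Skills demo 54.5 × 0.29 = 15.805
  Ethics module 31 × 0.11 = 3.41
Sum = 75.49
Because the Ethics module minimum was not met, the result is Below.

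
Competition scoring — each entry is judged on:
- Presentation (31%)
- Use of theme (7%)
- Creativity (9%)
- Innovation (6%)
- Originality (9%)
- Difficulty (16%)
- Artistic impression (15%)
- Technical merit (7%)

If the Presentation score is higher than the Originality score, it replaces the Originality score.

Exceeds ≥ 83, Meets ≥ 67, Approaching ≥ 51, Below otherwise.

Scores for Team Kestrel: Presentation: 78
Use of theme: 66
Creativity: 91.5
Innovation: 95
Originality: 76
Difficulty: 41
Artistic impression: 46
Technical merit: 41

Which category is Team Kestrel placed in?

Approaching

Presentation (78) > Originality (76), so Originality counts as 78.
Weighted total:
  Presentation 78 × 0.31 = 24.18
  Use of theme 66 × 0.07 = 4.62
  Creativity 91.5 × 0.09 = 8.235
  Innovation 95 × 0.06 = 5.7
  Originality 78 × 0.09 = 7.02
  Difficulty 41 × 0.16 = 6.56
  Artistic impression 46 × 0.15 = 6.9
  Technical merit 41 × 0.07 = 2.87
Sum = 66.085
66.085 is ≥ 51 and < 67 → Approaching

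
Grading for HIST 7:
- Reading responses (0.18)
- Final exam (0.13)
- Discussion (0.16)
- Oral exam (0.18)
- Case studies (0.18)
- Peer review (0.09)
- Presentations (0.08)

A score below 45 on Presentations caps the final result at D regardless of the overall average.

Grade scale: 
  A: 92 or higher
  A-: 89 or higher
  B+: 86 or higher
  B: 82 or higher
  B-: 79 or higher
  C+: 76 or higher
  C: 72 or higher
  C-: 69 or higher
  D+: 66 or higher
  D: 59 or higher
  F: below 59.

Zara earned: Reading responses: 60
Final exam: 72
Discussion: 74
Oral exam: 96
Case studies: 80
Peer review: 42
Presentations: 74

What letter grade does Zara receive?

Presentations score 74 ≥ 45: minimum met.
Weighted total:
  Reading responses 60 × 0.18 = 10.8
  Final exam 72 × 0.13 = 9.36
  Discussion 74 × 0.16 = 11.84
  Oral exam 96 × 0.18 = 17.28
  Case studies 80 × 0.18 = 14.4
  Peer review 42 × 0.09 = 3.78
  Presentations 74 × 0.08 = 5.92
Sum = 73.38
73.38 is ≥ 72 and < 76 → C

C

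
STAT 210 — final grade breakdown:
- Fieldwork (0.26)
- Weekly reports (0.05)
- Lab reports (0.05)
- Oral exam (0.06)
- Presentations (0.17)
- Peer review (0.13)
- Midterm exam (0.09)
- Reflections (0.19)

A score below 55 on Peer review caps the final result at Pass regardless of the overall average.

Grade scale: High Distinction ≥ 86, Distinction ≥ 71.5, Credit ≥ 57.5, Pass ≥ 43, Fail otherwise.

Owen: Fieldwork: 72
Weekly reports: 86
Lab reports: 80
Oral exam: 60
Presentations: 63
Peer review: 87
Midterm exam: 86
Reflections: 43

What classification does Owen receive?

Peer review score 87 ≥ 55: minimum met.
Weighted total:
  Fieldwork 72 × 0.26 = 18.72
  Weekly reports 86 × 0.05 = 4.3
  Lab reports 80 × 0.05 = 4
  Oral exam 60 × 0.06 = 3.6
  Presentations 63 × 0.17 = 10.71
  Peer review 87 × 0.13 = 11.31
  Midterm exam 86 × 0.09 = 7.74
  Reflections 43 × 0.19 = 8.17
Sum = 68.55
68.55 is ≥ 57.5 and < 71.5 → Credit

Credit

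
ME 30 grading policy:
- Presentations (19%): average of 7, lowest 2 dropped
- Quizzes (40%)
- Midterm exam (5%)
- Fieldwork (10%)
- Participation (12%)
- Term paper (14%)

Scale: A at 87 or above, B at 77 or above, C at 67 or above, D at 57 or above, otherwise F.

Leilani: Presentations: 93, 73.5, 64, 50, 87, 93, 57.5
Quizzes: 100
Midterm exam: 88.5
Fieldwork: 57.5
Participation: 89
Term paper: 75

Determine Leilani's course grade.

Presentations: drop 50, 57.5 → average of remaining 5 = 410.5/5 = 82.1
Weighted total:
  Presentations 82.1 × 0.19 = 15.599
  Quizzes 100 × 0.4 = 40
  Midterm exam 88.5 × 0.05 = 4.425
  Fieldwork 57.5 × 0.1 = 5.75
  Participation 89 × 0.12 = 10.68
  Term paper 75 × 0.14 = 10.5
Sum = 86.954
86.954 is ≥ 77 and < 87 → B

B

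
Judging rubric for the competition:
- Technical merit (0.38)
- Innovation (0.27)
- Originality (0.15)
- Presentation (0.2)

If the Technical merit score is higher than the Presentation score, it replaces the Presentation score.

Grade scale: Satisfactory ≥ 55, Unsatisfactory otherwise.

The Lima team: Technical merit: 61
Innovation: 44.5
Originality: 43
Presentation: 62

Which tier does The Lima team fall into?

Unsatisfactory

Technical merit (61) ≤ Presentation (62), so Presentation stays at 62.
Weighted total:
  Technical merit 61 × 0.38 = 23.18
  Innovation 44.5 × 0.27 = 12.015
  Originality 43 × 0.15 = 6.45
  Presentation 62 × 0.2 = 12.4
Sum = 54.045
54.045 < 55 → Unsatisfactory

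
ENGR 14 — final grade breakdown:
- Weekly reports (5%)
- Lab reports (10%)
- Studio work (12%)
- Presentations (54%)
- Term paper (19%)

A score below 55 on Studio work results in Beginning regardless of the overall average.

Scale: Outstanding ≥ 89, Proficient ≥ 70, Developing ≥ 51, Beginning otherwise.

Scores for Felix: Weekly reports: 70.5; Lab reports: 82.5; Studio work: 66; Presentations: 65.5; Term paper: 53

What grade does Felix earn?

Developing

Studio work score 66 ≥ 55: minimum met.
Weighted total:
  Weekly reports 70.5 × 0.05 = 3.525
  Lab reports 82.5 × 0.1 = 8.25
  Studio work 66 × 0.12 = 7.92
  Presentations 65.5 × 0.54 = 35.37
  Term paper 53 × 0.19 = 10.07
Sum = 65.135
65.135 is ≥ 51 and < 70 → Developing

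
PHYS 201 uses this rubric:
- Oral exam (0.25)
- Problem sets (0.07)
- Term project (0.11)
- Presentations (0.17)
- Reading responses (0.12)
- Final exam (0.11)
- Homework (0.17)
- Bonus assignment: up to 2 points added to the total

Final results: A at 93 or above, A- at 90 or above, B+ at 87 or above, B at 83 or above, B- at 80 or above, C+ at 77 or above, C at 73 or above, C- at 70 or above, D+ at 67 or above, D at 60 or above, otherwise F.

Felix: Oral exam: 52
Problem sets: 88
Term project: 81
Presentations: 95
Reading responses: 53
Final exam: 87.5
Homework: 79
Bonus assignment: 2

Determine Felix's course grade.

C

Weighted total:
  Oral exam 52 × 0.25 = 13
  Problem sets 88 × 0.07 = 6.16
  Term project 81 × 0.11 = 8.91
  Presentations 95 × 0.17 = 16.15
  Reading responses 53 × 0.12 = 6.36
  Final exam 87.5 × 0.11 = 9.625
  Homework 79 × 0.17 = 13.43
Sum = 73.635
Bonus assignment: 73.635 + 2 = 75.635
75.635 is ≥ 73 and < 77 → C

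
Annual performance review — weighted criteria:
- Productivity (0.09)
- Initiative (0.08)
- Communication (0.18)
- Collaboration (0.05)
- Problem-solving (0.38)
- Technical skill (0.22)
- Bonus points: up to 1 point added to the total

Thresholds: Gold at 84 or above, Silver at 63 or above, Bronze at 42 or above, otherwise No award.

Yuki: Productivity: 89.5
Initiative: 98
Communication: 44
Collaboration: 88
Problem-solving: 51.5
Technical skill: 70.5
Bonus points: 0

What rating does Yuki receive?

Silver

Weighted total:
  Productivity 89.5 × 0.09 = 8.055
  Initiative 98 × 0.08 = 7.84
  Communication 44 × 0.18 = 7.92
  Collaboration 88 × 0.05 = 4.4
  Problem-solving 51.5 × 0.38 = 19.57
  Technical skill 70.5 × 0.22 = 15.51
Sum = 63.295
Bonus points: 63.295 + 0 = 63.295
63.295 is ≥ 63 and < 84 → Silver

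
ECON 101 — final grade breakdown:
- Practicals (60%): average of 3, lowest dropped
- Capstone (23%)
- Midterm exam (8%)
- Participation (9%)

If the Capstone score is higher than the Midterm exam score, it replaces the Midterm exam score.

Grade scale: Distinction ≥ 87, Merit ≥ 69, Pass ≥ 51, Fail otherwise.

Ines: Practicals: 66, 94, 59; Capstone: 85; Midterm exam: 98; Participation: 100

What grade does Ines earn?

Practicals: drop 59 → average of remaining 2 = 160/2 = 80
Capstone (85) ≤ Midterm exam (98), so Midterm exam stays at 98.
Weighted total:
  Practicals 80 × 0.6 = 48
  Capstone 85 × 0.23 = 19.55
  Midterm exam 98 × 0.08 = 7.84
  Participation 100 × 0.09 = 9
Sum = 84.39
84.39 is ≥ 69 and < 87 → Merit

Merit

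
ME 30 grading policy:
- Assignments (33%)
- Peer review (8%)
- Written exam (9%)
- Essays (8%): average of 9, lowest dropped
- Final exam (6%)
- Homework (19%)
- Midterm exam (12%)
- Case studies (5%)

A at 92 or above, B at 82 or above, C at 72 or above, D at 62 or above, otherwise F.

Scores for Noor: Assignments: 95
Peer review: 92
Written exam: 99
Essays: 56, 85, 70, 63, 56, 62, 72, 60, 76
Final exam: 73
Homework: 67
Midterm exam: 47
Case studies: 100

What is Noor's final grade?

Essays: drop 56 → average of remaining 8 = 544/8 = 68
Weighted total:
  Assignments 95 × 0.33 = 31.35
  Peer review 92 × 0.08 = 7.36
  Written exam 99 × 0.09 = 8.91
  Essays 68 × 0.08 = 5.44
  Final exam 73 × 0.06 = 4.38
  Homework 67 × 0.19 = 12.73
  Midterm exam 47 × 0.12 = 5.64
  Case studies 100 × 0.05 = 5
Sum = 80.81
80.81 is ≥ 72 and < 82 → C

C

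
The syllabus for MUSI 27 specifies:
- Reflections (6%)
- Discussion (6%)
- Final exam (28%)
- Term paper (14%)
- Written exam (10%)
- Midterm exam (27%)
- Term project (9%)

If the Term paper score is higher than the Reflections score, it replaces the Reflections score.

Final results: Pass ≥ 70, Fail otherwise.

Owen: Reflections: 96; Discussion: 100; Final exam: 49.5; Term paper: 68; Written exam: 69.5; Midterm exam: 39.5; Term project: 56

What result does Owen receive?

Fail

Term paper (68) ≤ Reflections (96), so Reflections stays at 96.
Weighted total:
  Reflections 96 × 0.06 = 5.76
  Discussion 100 × 0.06 = 6
  Final exam 49.5 × 0.28 = 13.86
  Term paper 68 × 0.14 = 9.52
  Written exam 69.5 × 0.1 = 6.95
  Midterm exam 39.5 × 0.27 = 10.665
  Term project 56 × 0.09 = 5.04
Sum = 57.795
57.795 < 70 → Fail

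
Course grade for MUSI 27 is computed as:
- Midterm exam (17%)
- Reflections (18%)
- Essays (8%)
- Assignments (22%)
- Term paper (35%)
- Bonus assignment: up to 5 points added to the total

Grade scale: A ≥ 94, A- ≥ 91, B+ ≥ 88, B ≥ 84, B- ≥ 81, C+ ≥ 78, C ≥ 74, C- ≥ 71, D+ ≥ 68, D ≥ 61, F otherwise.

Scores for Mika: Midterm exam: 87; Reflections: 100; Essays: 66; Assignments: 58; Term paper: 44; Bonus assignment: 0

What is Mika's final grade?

D

Weighted total:
  Midterm exam 87 × 0.17 = 14.79
  Reflections 100 × 0.18 = 18
  Essays 66 × 0.08 = 5.28
  Assignments 58 × 0.22 = 12.76
  Term paper 44 × 0.35 = 15.4
Sum = 66.23
Bonus assignment: 66.23 + 0 = 66.23
66.23 is ≥ 61 and < 68 → D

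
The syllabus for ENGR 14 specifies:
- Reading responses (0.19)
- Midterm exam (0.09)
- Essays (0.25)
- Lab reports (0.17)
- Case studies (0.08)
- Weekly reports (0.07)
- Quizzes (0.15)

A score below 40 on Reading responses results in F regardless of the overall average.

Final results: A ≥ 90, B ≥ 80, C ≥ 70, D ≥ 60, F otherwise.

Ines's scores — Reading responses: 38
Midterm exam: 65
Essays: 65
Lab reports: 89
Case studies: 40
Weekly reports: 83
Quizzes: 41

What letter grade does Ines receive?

Reading responses score 38 < 40: minimum not met.
Weighted total:
  Reading responses 38 × 0.19 = 7.22
  Midterm exam 65 × 0.09 = 5.85
  Essays 65 × 0.25 = 16.25
  Lab reports 89 × 0.17 = 15.13
  Case studies 40 × 0.08 = 3.2
  Weekly reports 83 × 0.07 = 5.81
  Quizzes 41 × 0.15 = 6.15
Sum = 59.61
Because the Reading responses minimum was not met, the result is F.

F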